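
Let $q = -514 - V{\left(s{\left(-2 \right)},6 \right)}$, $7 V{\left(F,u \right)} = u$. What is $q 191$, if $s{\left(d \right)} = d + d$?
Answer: $- \frac{688364}{7} \approx -98338.0$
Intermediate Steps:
$s{\left(d \right)} = 2 d$
$V{\left(F,u \right)} = \frac{u}{7}$
$q = - \frac{3604}{7}$ ($q = -514 - \frac{1}{7} \cdot 6 = -514 - \frac{6}{7} = - \frac{3604}{7} \approx -514.86$)
$q 191 = \left(- \frac{3604}{7}\right) 191 = - \frac{688364}{7}$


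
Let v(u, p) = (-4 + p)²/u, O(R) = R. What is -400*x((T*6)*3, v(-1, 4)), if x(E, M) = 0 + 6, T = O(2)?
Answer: -2400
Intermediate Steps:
T = 2
v(u, p) = (-4 + p)²/u
x(E, M) = 6
-400*x((T*6)*3, v(-1, 4)) = -400*6 = -2400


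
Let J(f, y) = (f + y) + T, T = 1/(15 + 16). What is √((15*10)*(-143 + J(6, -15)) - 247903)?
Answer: I*√260140933/31 ≈ 520.29*I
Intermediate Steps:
T = 1/31 ≈ 0.032258
J(f, y) = 1/31 + f + y (J(f, y) = (f + y) + 1/31 = 1/31 + f + y)
√((15*10)*(-143 + J(6, -15)) - 247903) = √((15*10)*(-143 + (1/31 + 6 - 15)) - 247903) = √(150*(-143 - 278/31) - 247903) = √(150*(-4711/31) - 247903) = √(-706650/31 - 247903) = √(-8391643/31) = I*√260140933/31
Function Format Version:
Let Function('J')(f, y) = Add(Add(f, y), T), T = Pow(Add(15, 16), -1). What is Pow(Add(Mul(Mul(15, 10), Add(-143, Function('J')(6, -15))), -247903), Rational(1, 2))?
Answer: Mul(Rational(1, 31), I, Pow(260140933, Rational(1, 2))) ≈ Mul(520.29, I)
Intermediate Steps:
T = Rational(1, 31) (T = Pow(31, -1) = Rational(1, 31) ≈ 0.032258)
Function('J')(f, y) = Add(Rational(1, 31), f, y) (Function('J')(f, y) = Add(Add(f, y), Rational(1, 31)) = Add(Rational(1, 31), f, y))
Pow(Add(Mul(Mul(15, 10), Add(-143, Function('J')(6, -15))), -247903), Rational(1, 2)) = Pow(Add(Mul(Mul(15, 10), Add(-143, Add(Rational(1, 31), 6, -15))), -247903), Rational(1, 2)) = Pow(Add(Mul(150, Add(-143, Rational(-278, 31))), -247903), Rational(1, 2)) = Pow(Add(Mul(150, Rational(-4711, 31)), -247903), Rational(1, 2)) = Pow(Add(Rational(-706650, 31), -247903), Rational(1, 2)) = Pow(Rational(-8391643, 31), Rational(1, 2)) = Mul(Rational(1, 31), I, Pow(260140933, Rational(1, 2)))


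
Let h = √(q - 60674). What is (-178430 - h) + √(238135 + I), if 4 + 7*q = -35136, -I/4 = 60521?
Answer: -178430 + I*√3949 - I*√65694 ≈ -1.7843e+5 - 193.47*I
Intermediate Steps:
I = -242084 (I = -4*60521 = -242084)
q = -5020 (q = -4/7 + (⅐)*(-35136) = -4/7 - 35136/7 = -5020)
h = I*√65694 (h = √(-5020 - 60674) = √(-65694) = I*√65694 ≈ 256.31*I)
(-178430 - h) + √(238135 + I) = (-178430 - I*√65694) + √(238135 - 242084) = (-178430 - I*√65694) + √(-3949) = (-178430 - I*√65694) + I*√3949 = -178430 + I*√3949 - I*√65694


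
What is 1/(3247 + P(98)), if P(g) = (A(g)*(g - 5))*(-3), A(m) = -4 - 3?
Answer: 1/5200 ≈ 0.00019231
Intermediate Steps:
A(m) = -7
P(g) = -105 + 21*g (P(g) = -7*(g - 5)*(-3) = -7*(-5 + g)*(-3) = (35 - 7*g)*(-3) = -105 + 21*g)
1/(3247 + P(98)) = 1/(3247 + (-105 + 21*98)) = 1/(3247 + (-105 + 2058)) = 1/(3247 + 1953) = 1/5200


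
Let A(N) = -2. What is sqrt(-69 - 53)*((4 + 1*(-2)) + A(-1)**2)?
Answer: 6*I*sqrt(122) ≈ 66.272*I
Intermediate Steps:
sqrt(-69 - 53)*((4 + 1*(-2)) + A(-1)**2) = sqrt(-69 - 53)*((4 + 1*(-2)) + (-2)**2) = sqrt(-122)*((4 - 2) + 4) = (I*sqrt(122))*(2 + 4) = (I*sqrt(122))*6 = 6*I*sqrt(122)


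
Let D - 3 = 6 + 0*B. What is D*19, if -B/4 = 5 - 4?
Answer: 171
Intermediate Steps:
B = -4 (B = -4*(5 - 4) = -4*1 = -4)
D = 9 (D = 3 + (6 + 0*(-4)) = 3 + (6 + 0) = 3 + 6 = 9)
D*19 = 9*19 = 171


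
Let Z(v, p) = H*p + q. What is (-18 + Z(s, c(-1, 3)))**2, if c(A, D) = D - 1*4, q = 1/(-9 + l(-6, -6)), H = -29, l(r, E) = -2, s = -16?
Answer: 14400/121 ≈ 119.01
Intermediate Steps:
q = -1/11 (q = 1/(-9 - 2) = 1/(-11) = -1/11 ≈ -0.090909)
c(A, D) = -4 + D (c(A, D) = D - 4 = -4 + D)
Z(v, p) = -1/11 - 29*p (Z(v, p) = -29*p - 1/11 = -1/11 - 29*p)
(-18 + Z(s, c(-1, 3)))**2 = (-18 + (-1/11 - 29*(-4 + 3)))**2 = (-18 + (-1/11 - 29*(-1)))**2 = (-18 + (-1/11 + 29))**2 = (-18 + 318/11)**2 = (120/11)**2 = 14400/121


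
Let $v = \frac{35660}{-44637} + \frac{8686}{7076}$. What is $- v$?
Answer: $- \frac{67693411}{157925706} \approx -0.42864$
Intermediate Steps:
$v = \frac{67693411}{157925706}$ ($v = 35660 \left(- \frac{1}{44637}\right) + 8686 \cdot \frac{1}{7076} = - \frac{35660}{44637} + \frac{4343}{3538} = \frac{67693411}{157925706} \approx 0.42864$)
$- v = \left(-1\right) \frac{67693411}{157925706} = - \frac{67693411}{157925706}$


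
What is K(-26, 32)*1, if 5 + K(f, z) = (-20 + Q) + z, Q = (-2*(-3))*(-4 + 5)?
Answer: 13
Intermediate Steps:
Q = 6 (Q = 6*1 = 6)
K(f, z) = -19 + z (K(f, z) = -5 + ((-20 + 6) + z) = -5 + (-14 + z) = -19 + z)
K(-26, 32)*1 = (-19 + 32)*1 = 13*1 = 13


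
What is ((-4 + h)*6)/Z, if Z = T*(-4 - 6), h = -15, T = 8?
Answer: 57/40 ≈ 1.4250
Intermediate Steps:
Z = -80 (Z = 8*(-4 - 6) = 8*(-10) = -80)
((-4 + h)*6)/Z = ((-4 - 15)*6)/(-80) = -19*6*(-1/80) = -114*(-1/80) = 57/40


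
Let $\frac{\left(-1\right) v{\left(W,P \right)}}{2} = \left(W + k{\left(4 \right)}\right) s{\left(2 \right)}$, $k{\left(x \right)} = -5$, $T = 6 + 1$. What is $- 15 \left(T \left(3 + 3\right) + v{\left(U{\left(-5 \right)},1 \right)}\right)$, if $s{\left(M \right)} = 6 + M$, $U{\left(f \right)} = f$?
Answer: $-3030$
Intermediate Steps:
$T = 7$
$v{\left(W,P \right)} = 80 - 16 W$ ($v{\left(W,P \right)} = - 2 \left(W - 5\right) \left(6 + 2\right) = - 2 \left(-5 + W\right) 8 = - 2 \left(-40 + 8 W\right) = 80 - 16 W$)
$- 15 \left(T \left(3 + 3\right) + v{\left(U{\left(-5 \right)},1 \right)}\right) = - 15 \left(7 \left(3 + 3\right) + \left(80 - -80\right)\right) = - 15 \left(7 \cdot 6 + \left(80 + 80\right)\right) = - 15 \left(42 + 160\right) = \left(-15\right) 202 = -3030$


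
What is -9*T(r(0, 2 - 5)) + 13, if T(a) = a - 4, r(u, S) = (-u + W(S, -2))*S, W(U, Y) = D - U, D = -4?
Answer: 22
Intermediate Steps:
W(U, Y) = -4 - U
r(u, S) = S*(-4 - S - u) (r(u, S) = (-u + (-4 - S))*S = (-4 - S - u)*S = S*(-4 - S - u))
T(a) = -4 + a
-9*T(r(0, 2 - 5)) + 13 = -9*(-4 - (2 - 5)*(4 + (2 - 5) + 0)) + 13 = -9*(-4 - 1*(-3)*(4 - 3 + 0)) + 13 = -9*(-4 - 1*(-3)*1) + 13 = -9*(-4 + 3) + 13 = -9*(-1) + 13 = 9 + 13 = 22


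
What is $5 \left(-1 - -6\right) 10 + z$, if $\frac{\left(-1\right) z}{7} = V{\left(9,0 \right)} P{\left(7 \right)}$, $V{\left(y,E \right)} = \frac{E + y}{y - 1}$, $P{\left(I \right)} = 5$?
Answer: $\frac{1685}{8} \approx 210.63$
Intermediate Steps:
$V{\left(y,E \right)} = \frac{E + y}{-1 + y}$
$z = - \frac{315}{8}$ ($z = - 7 \frac{0 + 9}{-1 + 9} \cdot 5 = - 7 \cdot \frac{1}{8} \cdot 9 \cdot 5 = - 7 \cdot \frac{9}{8} \cdot 5 = \left(-7\right) \frac{45}{8} = - \frac{315}{8} \approx -39.375$)
$5 \left(-1 - -6\right) 10 + z = 5 \left(-1 - -6\right) 10 - \frac{315}{8} = 5 \left(-1 + 6\right) 10 - \frac{315}{8} = 5 \cdot 5 \cdot 10 - \frac{315}{8} = 25 \cdot 10 - \frac{315}{8} = 250 - \frac{315}{8} = \frac{1685}{8}$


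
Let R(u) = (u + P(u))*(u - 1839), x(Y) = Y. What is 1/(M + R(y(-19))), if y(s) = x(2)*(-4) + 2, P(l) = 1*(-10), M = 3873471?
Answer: 1/3902991 ≈ 2.5621e-7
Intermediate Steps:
P(l) = -10
y(s) = -6 (y(s) = 2*(-4) + 2 = -8 + 2 = -6)
R(u) = (-1839 + u)*(-10 + u) (R(u) = (u - 10)*(u - 1839) = (-10 + u)*(-1839 + u) = (-1839 + u)*(-10 + u))
1/(M + R(y(-19))) = 1/(3873471 + (18390 + (-6)² - 1849*(-6))) = 1/(3873471 + (18390 + 36 + 11094)) = 1/(3873471 + 29520) = 1/3902991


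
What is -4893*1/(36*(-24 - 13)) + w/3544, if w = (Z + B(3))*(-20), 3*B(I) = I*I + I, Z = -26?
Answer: 746953/196692 ≈ 3.7976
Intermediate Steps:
B(I) = I/3 + I²/3 (B(I) = (I*I + I)/3 = (I² + I)/3 = (I + I²)/3 = I/3 + I²/3)
w = 440 (w = (-26 + (⅓)*3*(1 + 3))*(-20) = (-26 + (⅓)*3*4)*(-20) = (-26 + 4)*(-20) = -22*(-20) = 440)
-4893*1/(36*(-24 - 13)) + w/3544 = -4893*1/(36*(-24 - 13)) + 440/3544 = -4893/((-37*36)) + 440*(1/3544) = -4893/(-1332) + 55/443 = -4893*(-1/1332) + 55/443 = 1631/444 + 55/443 = 746953/196692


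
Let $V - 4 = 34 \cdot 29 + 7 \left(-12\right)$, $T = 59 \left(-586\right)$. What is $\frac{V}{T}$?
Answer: $- \frac{453}{17287} \approx -0.026205$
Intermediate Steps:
$T = -34574$
$V = 906$ ($V = 4 + \left(34 \cdot 29 + 7 \left(-12\right)\right) = 4 + \left(986 - 84\right) = 4 + 902 = 906$)
$\frac{V}{T} = \frac{906}{-34574} = 906 \left(- \frac{1}{34574}\right) = - \frac{453}{17287}$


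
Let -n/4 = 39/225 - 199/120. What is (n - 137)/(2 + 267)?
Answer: -6553/13450 ≈ -0.48721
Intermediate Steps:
n = 297/50 (n = -4*(39/225 - 199/120) = -4*(39*(1/225) - 199*1/120) = -4*(13/75 - 199/120) = -4*(-297/200) = 297/50 ≈ 5.9400)
(n - 137)/(2 + 267) = (297/50 - 137)/(2 + 267) = -6553/50/269 = -6553/50*1/269 = -6553/13450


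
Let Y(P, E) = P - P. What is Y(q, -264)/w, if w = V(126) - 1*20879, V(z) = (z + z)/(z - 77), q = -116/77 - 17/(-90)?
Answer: 0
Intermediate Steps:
q = -9131/6930 (q = -116*1/77 - 17*(-1/90) = -116/77 + 17/90 = -9131/6930 ≈ -1.3176)
V(z) = 2*z/(-77 + z) (V(z) = (2*z)/(-77 + z) = 2*z/(-77 + z))
Y(P, E) = 0
w = -146117/7 (w = 2*126/(-77 + 126) - 1*20879 = 2*126/49 - 20879 = 2*126*(1/49) - 20879 = 36/7 - 20879 = -146117/7 ≈ -20874.)
Y(q, -264)/w = 0/(-146117/7) = 0*(-7/146117) = 0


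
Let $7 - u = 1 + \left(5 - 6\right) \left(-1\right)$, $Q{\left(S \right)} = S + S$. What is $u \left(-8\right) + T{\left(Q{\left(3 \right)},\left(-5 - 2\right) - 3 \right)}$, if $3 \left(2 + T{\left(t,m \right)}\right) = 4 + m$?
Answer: $-44$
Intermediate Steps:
$Q{\left(S \right)} = 2 S$
$T{\left(t,m \right)} = - \frac{2}{3} + \frac{m}{3}$ ($T{\left(t,m \right)} = -2 + \frac{4 + m}{3} = -2 + \left(\frac{4}{3} + \frac{m}{3}\right) = - \frac{2}{3} + \frac{m}{3}$)
$u = 5$ ($u = 7 - \left(1 + \left(5 - 6\right) \left(-1\right)\right) = 7 - \left(1 - -1\right) = 7 - \left(1 + 1\right) = 7 - 2 = 5$)
$u \left(-8\right) + T{\left(Q{\left(3 \right)},\left(-5 - 2\right) - 3 \right)} = 5 \left(-8\right) + \left(- \frac{2}{3} + \frac{\left(-5 - 2\right) - 3}{3}\right) = -40 + \left(- \frac{2}{3} + \frac{-7 - 3}{3}\right) = -40 + \left(- \frac{2}{3} + \frac{1}{3} \left(-10\right)\right) = -40 - 4 = -44$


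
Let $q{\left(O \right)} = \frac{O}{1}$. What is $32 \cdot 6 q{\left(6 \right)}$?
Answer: $1152$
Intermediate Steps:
$q{\left(O \right)} = O$ ($q{\left(O \right)} = O 1 = O$)
$32 \cdot 6 q{\left(6 \right)} = 32 \cdot 6 \cdot 6 = 192 \cdot 6 = 1152$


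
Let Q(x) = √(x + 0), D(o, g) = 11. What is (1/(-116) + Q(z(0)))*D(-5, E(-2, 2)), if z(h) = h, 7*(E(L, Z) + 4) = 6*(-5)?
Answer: -11/116 ≈ -0.094828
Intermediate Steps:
E(L, Z) = -58/7 (E(L, Z) = -4 + (6*(-5))/7 = -4 + (⅐)*(-30) = -4 - 30/7 = -58/7)
Q(x) = √x
(1/(-116) + Q(z(0)))*D(-5, E(-2, 2)) = (1/(-116) + √0)*11 = (-1/116 + 0)*11 = -1/116*11 = -11/116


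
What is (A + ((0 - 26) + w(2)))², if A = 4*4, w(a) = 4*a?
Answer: 4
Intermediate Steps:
A = 16
(A + ((0 - 26) + w(2)))² = (16 + ((0 - 26) + 4*2))² = (16 + (-26 + 8))² = (16 - 18)² = (-2)² = 4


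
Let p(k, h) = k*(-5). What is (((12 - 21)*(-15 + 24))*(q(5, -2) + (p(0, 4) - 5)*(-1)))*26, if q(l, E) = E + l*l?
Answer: -58968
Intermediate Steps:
p(k, h) = -5*k
q(l, E) = E + l²
(((12 - 21)*(-15 + 24))*(q(5, -2) + (p(0, 4) - 5)*(-1)))*26 = (((12 - 21)*(-15 + 24))*((-2 + 5²) + (-5*0 - 5)*(-1)))*26 = ((-9*9)*((-2 + 25) + (0 - 5)*(-1)))*26 = -81*(23 - 5*(-1))*26 = -81*(23 + 5)*26 = -81*28*26 = -2268*26 = -58968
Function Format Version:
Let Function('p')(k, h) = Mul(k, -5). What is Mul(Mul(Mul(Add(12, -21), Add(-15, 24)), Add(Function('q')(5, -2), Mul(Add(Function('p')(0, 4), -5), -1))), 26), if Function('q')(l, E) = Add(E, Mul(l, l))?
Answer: -58968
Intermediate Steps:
Function('p')(k, h) = Mul(-5, k)
Function('q')(l, E) = Add(E, Pow(l, 2))
Mul(Mul(Mul(Add(12, -21), Add(-15, 24)), Add(Function('q')(5, -2), Mul(Add(Function('p')(0, 4), -5), -1))), 26) = Mul(Mul(Mul(Add(12, -21), Add(-15, 24)), Add(Add(-2, Pow(5, 2)), Mul(Add(Mul(-5, 0), -5), -1))), 26) = Mul(Mul(Mul(-9, 9), Add(Add(-2, 25), Mul(Add(0, -5), -1))), 26) = Mul(Mul(-81, Add(23, Mul(-5, -1))), 26) = Mul(Mul(-81, Add(23, 5)), 26) = Mul(Mul(-81, 28), 26) = Mul(-2268, 26) = -58968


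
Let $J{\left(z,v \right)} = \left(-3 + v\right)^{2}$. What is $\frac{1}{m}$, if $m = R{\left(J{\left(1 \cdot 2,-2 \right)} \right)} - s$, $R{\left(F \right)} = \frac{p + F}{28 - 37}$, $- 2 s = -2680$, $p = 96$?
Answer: $- \frac{9}{12181} \approx -0.00073886$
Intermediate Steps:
$s = 1340$ ($s = \left(- \frac{1}{2}\right) \left(-2680\right) = 1340$)
$R{\left(F \right)} = - \frac{32}{3} - \frac{F}{9}$ ($R{\left(F \right)} = \frac{96 + F}{28 - 37} = \frac{96 + F}{-9} = \left(96 + F\right) \left(- \frac{1}{9}\right) = - \frac{32}{3} - \frac{F}{9}$)
$m = - \frac{12181}{9}$ ($m = \left(- \frac{32}{3} - \frac{\left(-3 - 2\right)^{2}}{9}\right) - 1340 = \left(- \frac{32}{3} - \frac{\left(-5\right)^{2}}{9}\right) - 1340 = \left(- \frac{32}{3} - \frac{25}{9}\right) - 1340 = - \frac{121}{9} - 1340 = - \frac{12181}{9} \approx -1353.4$)
$\frac{1}{m} = \frac{1}{- \frac{12181}{9}} = - \frac{9}{12181}$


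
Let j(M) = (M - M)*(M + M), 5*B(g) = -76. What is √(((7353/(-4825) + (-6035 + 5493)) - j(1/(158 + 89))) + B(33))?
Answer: I*√520297699/965 ≈ 23.637*I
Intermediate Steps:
B(g) = -76/5 (B(g) = (⅕)*(-76) = -76/5)
j(M) = 0 (j(M) = 0*(2*M) = 0)
√(((7353/(-4825) + (-6035 + 5493)) - j(1/(158 + 89))) + B(33)) = √(((7353/(-4825) + (-6035 + 5493)) - 1*0) - 76/5) = √(((7353*(-1/4825) - 542) + 0) - 76/5) = √(((-7353/4825 - 542) + 0) - 76/5) = √((-2622503/4825 + 0) - 76/5) = √(-2622503/4825 - 76/5) = √(-2695843/4825) = I*√520297699/965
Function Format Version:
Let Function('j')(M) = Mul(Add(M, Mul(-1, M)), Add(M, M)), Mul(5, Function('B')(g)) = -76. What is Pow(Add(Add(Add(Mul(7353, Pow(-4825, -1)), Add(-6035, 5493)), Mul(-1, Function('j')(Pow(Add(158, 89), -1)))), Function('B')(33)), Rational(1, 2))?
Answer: Mul(Rational(1, 965), I, Pow(520297699, Rational(1, 2))) ≈ Mul(23.637, I)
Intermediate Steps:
Function('B')(g) = Rational(-76, 5) (Function('B')(g) = Mul(Rational(1, 5), -76) = Rational(-76, 5))
Function('j')(M) = 0 (Function('j')(M) = Mul(0, Mul(2, M)) = 0)
Pow(Add(Add(Add(Mul(7353, Pow(-4825, -1)), Add(-6035, 5493)), Mul(-1, Function('j')(Pow(Add(158, 89), -1)))), Function('B')(33)), Rational(1, 2)) = Pow(Add(Add(Add(Mul(7353, Pow(-4825, -1)), Add(-6035, 5493)), Mul(-1, 0)), Rational(-76, 5)), Rational(1, 2)) = Pow(Add(Add(Add(Mul(7353, Rational(-1, 4825)), -542), 0), Rational(-76, 5)), Rational(1, 2)) = Pow(Add(Add(Add(Rational(-7353, 4825), -542), 0), Rational(-76, 5)), Rational(1, 2)) = Pow(Add(Add(Rational(-2622503, 4825), 0), Rational(-76, 5)), Rational(1, 2)) = Pow(Add(Rational(-2622503, 4825), Rational(-76, 5)), Rational(1, 2)) = Pow(Rational(-2695843, 4825), Rational(1, 2)) = Mul(Rational(1, 965), I, Pow(520297699, Rational(1, 2)))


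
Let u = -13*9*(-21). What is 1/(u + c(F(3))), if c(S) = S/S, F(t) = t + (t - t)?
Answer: 1/2458 ≈ 0.00040683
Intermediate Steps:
F(t) = t (F(t) = t + 0 = t)
c(S) = 1
u = 2457 (u = -117*(-21) = 2457)
1/(u + c(F(3))) = 1/(2457 + 1) = 1/2458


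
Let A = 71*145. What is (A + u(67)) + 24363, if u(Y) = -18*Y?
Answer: 33452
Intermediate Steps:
A = 10295
(A + u(67)) + 24363 = (10295 - 18*67) + 24363 = (10295 - 1206) + 24363 = 9089 + 24363 = 33452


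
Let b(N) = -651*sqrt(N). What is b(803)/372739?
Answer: -651*sqrt(803)/372739 ≈ -0.049492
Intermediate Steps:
b(803)/372739 = -651*sqrt(803)/372739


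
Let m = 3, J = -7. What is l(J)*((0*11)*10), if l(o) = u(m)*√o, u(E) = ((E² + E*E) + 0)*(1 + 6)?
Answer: 0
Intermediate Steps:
u(E) = 14*E² (u(E) = ((E² + E²) + 0)*7 = (2*E² + 0)*7 = (2*E²)*7 = 14*E²)
l(o) = 126*√o (l(o) = (14*3²)*√o = (14*9)*√o = 126*√o)
l(J)*((0*11)*10) = (126*√(-7))*((0*11)*10) = (126*(I*√7))*(0*10) = (126*I*√7)*0 = 0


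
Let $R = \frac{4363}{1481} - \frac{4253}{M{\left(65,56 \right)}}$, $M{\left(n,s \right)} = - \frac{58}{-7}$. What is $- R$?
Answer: $\frac{43837797}{85898} \approx 510.35$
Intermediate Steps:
$M{\left(n,s \right)} = \frac{58}{7}$ ($M{\left(n,s \right)} = \left(-58\right) \left(- \frac{1}{7}\right) = \frac{58}{7}$)
$R = - \frac{43837797}{85898}$ ($R = \frac{4363}{1481} - \frac{4253}{\frac{58}{7}} = 4363 \cdot \frac{1}{1481} - \frac{29771}{58} = \frac{4363}{1481} - \frac{29771}{58} = - \frac{43837797}{85898} \approx -510.35$)
$- R = \left(-1\right) \left(- \frac{43837797}{85898}\right) = \frac{43837797}{85898}$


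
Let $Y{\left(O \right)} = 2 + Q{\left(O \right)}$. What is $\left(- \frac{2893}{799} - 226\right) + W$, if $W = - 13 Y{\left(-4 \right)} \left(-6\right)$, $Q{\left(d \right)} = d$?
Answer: $- \frac{308111}{799} \approx -385.62$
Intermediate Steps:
$Y{\left(O \right)} = 2 + O$
$W = -156$ ($W = - 13 \left(2 - 4\right) \left(-6\right) = \left(-13\right) \left(-2\right) \left(-6\right) = 26 \left(-6\right) = -156$)
$\left(- \frac{2893}{799} - 226\right) + W = \left(- \frac{2893}{799} - 226\right) - 156 = - \frac{183467}{799} - 156 = - \frac{308111}{799}$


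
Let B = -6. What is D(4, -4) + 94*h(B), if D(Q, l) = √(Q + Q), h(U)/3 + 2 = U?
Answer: -2256 + 2*√2 ≈ -2253.2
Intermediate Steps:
h(U) = -6 + 3*U
D(Q, l) = √2*√Q (D(Q, l) = √(2*Q) = √2*√Q)
D(4, -4) + 94*h(B) = √2*√4 + 94*(-6 + 3*(-6)) = √2*2 + 94*(-6 - 18) = 2*√2 + 94*(-24) = 2*√2 - 2256 = -2256 + 2*√2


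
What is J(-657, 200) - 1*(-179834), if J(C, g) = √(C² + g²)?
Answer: 179834 + √471649 ≈ 1.8052e+5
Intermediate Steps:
J(-657, 200) - 1*(-179834) = √((-657)² + 200²) - 1*(-179834) = √(431649 + 40000) + 179834 = √471649 + 179834 = 179834 + √471649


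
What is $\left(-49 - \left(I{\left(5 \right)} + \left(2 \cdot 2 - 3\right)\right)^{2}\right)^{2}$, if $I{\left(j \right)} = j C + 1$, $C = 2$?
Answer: $37249$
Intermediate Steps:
$I{\left(j \right)} = 1 + 2 j$ ($I{\left(j \right)} = j 2 + 1 = 2 j + 1 = 1 + 2 j$)
$\left(-49 - \left(I{\left(5 \right)} + \left(2 \cdot 2 - 3\right)\right)^{2}\right)^{2} = \left(-49 - \left(\left(1 + 2 \cdot 5\right) + \left(2 \cdot 2 - 3\right)\right)^{2}\right)^{2} = \left(-49 - \left(\left(1 + 10\right) + \left(4 - 3\right)\right)^{2}\right)^{2} = \left(-49 - \left(11 + \left(4 - 3\right)\right)^{2}\right)^{2} = \left(-49 - \left(11 + 1\right)^{2}\right)^{2} = \left(-49 - 12^{2}\right)^{2} = \left(-49 - 144\right)^{2} = \left(-193\right)^{2} = 37249$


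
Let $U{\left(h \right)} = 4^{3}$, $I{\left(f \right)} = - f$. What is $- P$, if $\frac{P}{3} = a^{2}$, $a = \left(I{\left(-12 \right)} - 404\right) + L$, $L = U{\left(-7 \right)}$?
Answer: $-322752$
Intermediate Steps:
$U{\left(h \right)} = 64$
$L = 64$
$a = -328$ ($a = \left(\left(-1\right) \left(-12\right) - 404\right) + 64 = \left(12 - 404\right) + 64 = -392 + 64 = -328$)
$P = 322752$ ($P = 3 \left(-328\right)^{2} = 3 \cdot 107584 = 322752$)
$- P = \left(-1\right) 322752 = -322752$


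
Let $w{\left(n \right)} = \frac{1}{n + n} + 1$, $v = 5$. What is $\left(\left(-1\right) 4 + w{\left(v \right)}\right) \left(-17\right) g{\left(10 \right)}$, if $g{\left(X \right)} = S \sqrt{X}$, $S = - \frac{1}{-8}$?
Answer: $\frac{493 \sqrt{10}}{80} \approx 19.488$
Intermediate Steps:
$w{\left(n \right)} = 1 + \frac{1}{2 n}$ ($w{\left(n \right)} = \frac{1}{2 n} + 1 = 1 + \frac{1}{2 n}$)
$S = \frac{1}{8}$ ($S = \left(-1\right) \left(- \frac{1}{8}\right) = \frac{1}{8} \approx 0.125$)
$g{\left(X \right)} = \frac{\sqrt{X}}{8}$
$\left(\left(-1\right) 4 + w{\left(v \right)}\right) \left(-17\right) g{\left(10 \right)} = \left(\left(-1\right) 4 + \frac{\frac{1}{2} + 5}{5}\right) \left(-17\right) \frac{\sqrt{10}}{8} = \left(-4 + \frac{1}{5} \cdot \frac{11}{2}\right) \left(-17\right) \frac{\sqrt{10}}{8} = \left(-4 + \frac{11}{10}\right) \left(-17\right) \frac{\sqrt{10}}{8} = \left(- \frac{29}{10}\right) \left(-17\right) \frac{\sqrt{10}}{8} = \frac{493 \frac{\sqrt{10}}{8}}{10} = \frac{493 \sqrt{10}}{80}$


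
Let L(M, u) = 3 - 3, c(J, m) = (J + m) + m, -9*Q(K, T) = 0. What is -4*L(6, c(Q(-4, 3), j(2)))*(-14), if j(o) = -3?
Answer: 0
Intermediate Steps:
Q(K, T) = 0 (Q(K, T) = -1/9*0 = 0)
c(J, m) = J + 2*m
L(M, u) = 0
-4*L(6, c(Q(-4, 3), j(2)))*(-14) = -4*0*(-14) = 0*(-14) = 0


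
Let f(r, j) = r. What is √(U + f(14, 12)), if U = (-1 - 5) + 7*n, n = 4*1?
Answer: 6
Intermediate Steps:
n = 4
U = 22 (U = (-1 - 5) + 7*4 = -6 + 28 = 22)
√(U + f(14, 12)) = √(22 + 14) = √36 = 6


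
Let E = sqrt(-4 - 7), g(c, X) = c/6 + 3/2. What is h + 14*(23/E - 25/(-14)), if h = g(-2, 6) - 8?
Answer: 109/6 - 322*I*sqrt(11)/11 ≈ 18.167 - 97.087*I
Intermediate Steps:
g(c, X) = 3/2 + c/6 (g(c, X) = c*(1/6) + 3*(1/2) = c/6 + 3/2 = 3/2 + c/6)
E = I*sqrt(11) (E = sqrt(-11) = I*sqrt(11) ≈ 3.3166*I)
h = -41/6 (h = (3/2 + (1/6)*(-2)) - 8 = (3/2 - 1/3) - 8 = 7/6 - 8 = -41/6 ≈ -6.8333)
h + 14*(23/E - 25/(-14)) = -41/6 + 14*(23/((I*sqrt(11))) - 25/(-14)) = -41/6 + 14*(23*(-I*sqrt(11)/11) - 25*(-1/14)) = -41/6 + 14*(-23*I*sqrt(11)/11 + 25/14) = -41/6 + 14*(25/14 - 23*I*sqrt(11)/11) = -41/6 + (25 - 322*I*sqrt(11)/11) = 109/6 - 322*I*sqrt(11)/11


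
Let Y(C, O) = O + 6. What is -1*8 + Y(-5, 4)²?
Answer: 92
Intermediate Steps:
Y(C, O) = 6 + O
-1*8 + Y(-5, 4)² = -1*8 + (6 + 4)² = -8 + 10² = -8 + 100 = 92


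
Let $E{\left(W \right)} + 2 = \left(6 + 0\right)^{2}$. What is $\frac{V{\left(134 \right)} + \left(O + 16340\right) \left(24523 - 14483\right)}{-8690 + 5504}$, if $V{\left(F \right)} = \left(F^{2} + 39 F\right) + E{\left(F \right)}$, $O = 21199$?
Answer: $- \frac{188457388}{1593} \approx -1.183 \cdot 10^{5}$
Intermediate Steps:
$E{\left(W \right)} = 34$ ($E{\left(W \right)} = -2 + \left(6 + 0\right)^{2} = -2 + 6^{2} = -2 + 36 = 34$)
$V{\left(F \right)} = 34 + F^{2} + 39 F$ ($V{\left(F \right)} = \left(F^{2} + 39 F\right) + 34 = 34 + F^{2} + 39 F$)
$\frac{V{\left(134 \right)} + \left(O + 16340\right) \left(24523 - 14483\right)}{-8690 + 5504} = \frac{\left(34 + 134^{2} + 39 \cdot 134\right) + \left(21199 + 16340\right) \left(24523 - 14483\right)}{-8690 + 5504} = \frac{\left(34 + 17956 + 5226\right) + 37539 \cdot 10040}{-3186} = \left(23216 + 376891560\right) \left(- \frac{1}{3186}\right) = 376914776 \left(- \frac{1}{3186}\right) = - \frac{188457388}{1593}$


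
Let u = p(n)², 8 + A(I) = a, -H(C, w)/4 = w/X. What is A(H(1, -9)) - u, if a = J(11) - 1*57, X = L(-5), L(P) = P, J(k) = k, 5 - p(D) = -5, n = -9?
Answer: -154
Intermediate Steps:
p(D) = 10 (p(D) = 5 - 1*(-5) = 5 + 5 = 10)
X = -5
H(C, w) = 4*w/5 (H(C, w) = -4*w/(-5) = -4*w*(-1)/5 = -(-4)*w/5 = 4*w/5)
a = -46 (a = 11 - 1*57 = 11 - 57 = -46)
A(I) = -54 (A(I) = -8 - 46 = -54)
u = 100 (u = 10² = 100)
A(H(1, -9)) - u = -54 - 1*100 = -54 - 100 = -154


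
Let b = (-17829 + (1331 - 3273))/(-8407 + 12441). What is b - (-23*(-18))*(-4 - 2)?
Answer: 10000685/4034 ≈ 2479.1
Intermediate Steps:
b = -19771/4034 (b = (-17829 - 1942)/4034 = -19771*1/4034 = -19771/4034 ≈ -4.9011)
b - (-23*(-18))*(-4 - 2) = -19771/4034 - (-23*(-18))*(-4 - 2) = -19771/4034 - 414*(-6) = -19771/4034 - 1*(-2484) = -19771/4034 + 2484 = 10000685/4034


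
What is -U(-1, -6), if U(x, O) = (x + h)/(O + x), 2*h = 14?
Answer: 6/7 ≈ 0.85714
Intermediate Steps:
h = 7 (h = (½)*14 = 7)
U(x, O) = (7 + x)/(O + x) (U(x, O) = (x + 7)/(O + x) = (7 + x)/(O + x))
-U(-1, -6) = -(7 - 1)/(-6 - 1) = -6/(-7) = -(-1)*6/7 = -1*(-6/7) = 6/7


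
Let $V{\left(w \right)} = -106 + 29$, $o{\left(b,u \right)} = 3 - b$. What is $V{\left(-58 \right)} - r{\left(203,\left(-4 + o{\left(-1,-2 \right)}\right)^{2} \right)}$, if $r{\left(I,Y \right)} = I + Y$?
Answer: $-280$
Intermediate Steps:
$V{\left(w \right)} = -77$
$V{\left(-58 \right)} - r{\left(203,\left(-4 + o{\left(-1,-2 \right)}\right)^{2} \right)} = -77 - \left(203 + \left(-4 + \left(3 - -1\right)\right)^{2}\right) = -77 - \left(203 + \left(-4 + \left(3 + 1\right)\right)^{2}\right) = -77 - \left(203 + \left(-4 + 4\right)^{2}\right) = -77 - \left(203 + 0^{2}\right) = -77 - \left(203 + 0\right) = -77 - 203 = -280$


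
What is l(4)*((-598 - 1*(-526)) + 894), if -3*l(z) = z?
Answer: -1096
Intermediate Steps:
l(z) = -z/3
l(4)*((-598 - 1*(-526)) + 894) = (-⅓*4)*((-598 - 1*(-526)) + 894) = -4*((-598 + 526) + 894)/3 = -4*(-72 + 894)/3 = -4/3*822 = -1096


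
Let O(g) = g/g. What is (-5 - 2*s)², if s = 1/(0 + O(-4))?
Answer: 49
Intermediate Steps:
O(g) = 1
s = 1 (s = 1/(0 + 1) = 1/1 = 1)
(-5 - 2*s)² = (-5 - 2*1)² = (-5 - 2)² = (-7)² = 49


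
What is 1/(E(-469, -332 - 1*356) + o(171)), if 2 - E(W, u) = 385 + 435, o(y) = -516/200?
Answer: -50/41029 ≈ -0.0012187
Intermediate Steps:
o(y) = -129/50 (o(y) = -516*1/200 = -129/50)
E(W, u) = -818 (E(W, u) = 2 - (385 + 435) = 2 - 1*820 = 2 - 820 = -818)
1/(E(-469, -332 - 1*356) + o(171)) = 1/(-818 - 129/50) = 1/(-41029/50) = -50/41029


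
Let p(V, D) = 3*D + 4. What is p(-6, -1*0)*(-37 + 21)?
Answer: -64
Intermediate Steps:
p(V, D) = 4 + 3*D
p(-6, -1*0)*(-37 + 21) = (4 + 3*(-1*0))*(-37 + 21) = (4 + 3*0)*(-16) = (4 + 0)*(-16) = 4*(-16) = -64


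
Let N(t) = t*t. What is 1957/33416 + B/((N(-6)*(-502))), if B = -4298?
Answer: 22373609/75486744 ≈ 0.29639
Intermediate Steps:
N(t) = t²
1957/33416 + B/((N(-6)*(-502))) = 1957/33416 - 4298/((-6)²*(-502)) = 1957*(1/33416) - 4298/(36*(-502)) = 1957/33416 - 4298/(-18072) = 1957/33416 - 4298*(-1/18072) = 1957/33416 + 2149/9036 = 22373609/75486744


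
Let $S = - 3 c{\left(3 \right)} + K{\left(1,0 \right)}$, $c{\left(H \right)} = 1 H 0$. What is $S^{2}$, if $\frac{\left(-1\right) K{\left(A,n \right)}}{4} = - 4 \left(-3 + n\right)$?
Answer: $2304$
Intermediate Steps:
$K{\left(A,n \right)} = -48 + 16 n$ ($K{\left(A,n \right)} = - 4 \left(- 4 \left(-3 + n\right)\right) = - 4 \left(12 - 4 n\right) = -48 + 16 n$)
$c{\left(H \right)} = 0$ ($c{\left(H \right)} = H 0 = 0$)
$S = -48$ ($S = \left(-3\right) 0 + \left(-48 + 16 \cdot 0\right) = 0 + \left(-48 + 0\right) = 0 - 48 = -48$)
$S^{2} = \left(-48\right)^{2} = 2304$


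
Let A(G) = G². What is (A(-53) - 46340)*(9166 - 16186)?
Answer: 305587620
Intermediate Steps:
(A(-53) - 46340)*(9166 - 16186) = ((-53)² - 46340)*(9166 - 16186) = (2809 - 46340)*(-7020) = -43531*(-7020) = 305587620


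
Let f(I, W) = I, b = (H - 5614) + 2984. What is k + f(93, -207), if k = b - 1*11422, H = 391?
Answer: -13568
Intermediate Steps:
b = -2239 (b = (391 - 5614) + 2984 = -5223 + 2984 = -2239)
k = -13661 (k = -2239 - 1*11422 = -2239 - 11422 = -13661)
k + f(93, -207) = -13661 + 93 = -13568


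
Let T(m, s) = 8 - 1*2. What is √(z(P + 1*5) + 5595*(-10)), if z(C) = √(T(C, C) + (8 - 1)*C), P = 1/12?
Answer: √(-2014200 + 6*√1497)/6 ≈ 236.52*I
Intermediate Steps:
P = 1/12 ≈ 0.083333
T(m, s) = 6 (T(m, s) = 8 - 2 = 6)
z(C) = √(6 + 7*C) (z(C) = √(6 + (8 - 1)*C) = √(6 + 7*C))
√(z(P + 1*5) + 5595*(-10)) = √(√(6 + 7*(1/12 + 1*5)) + 5595*(-10)) = √(√(6 + 7*(1/12 + 5)) - 55950) = √(√(6 + 7*(61/12)) - 55950) = √(√(6 + 427/12) - 55950) = √(√(499/12) - 55950) = √(√1497/6 - 55950) = √(-55950 + √1497/6)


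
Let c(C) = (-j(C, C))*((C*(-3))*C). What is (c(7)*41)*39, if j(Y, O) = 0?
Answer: 0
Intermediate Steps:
c(C) = 0 (c(C) = (-1*0)*((C*(-3))*C) = 0*((-3*C)*C) = 0*(-3*C²) = 0)
(c(7)*41)*39 = (0*41)*39 = 0*39 = 0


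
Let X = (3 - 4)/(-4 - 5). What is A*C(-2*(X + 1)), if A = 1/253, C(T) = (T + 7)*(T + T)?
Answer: -1720/20493 ≈ -0.083931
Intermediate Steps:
X = ⅑ (X = -1/(-9) = -1*(-⅑) = ⅑ ≈ 0.11111)
C(T) = 2*T*(7 + T) (C(T) = (7 + T)*(2*T) = 2*T*(7 + T))
A = 1/253 ≈ 0.0039526
A*C(-2*(X + 1)) = (2*(-2*(⅑ + 1))*(7 - 2*(⅑ + 1)))/253 = (2*(-2*10/9)*(7 - 2*10/9))/253 = (2*(-20/9)*(7 - 20/9))/253 = (2*(-20/9)*(43/9))/253 = (1/253)*(-1720/81) = -1720/20493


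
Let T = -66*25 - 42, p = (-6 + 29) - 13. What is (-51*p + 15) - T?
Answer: 1197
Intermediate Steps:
p = 10 (p = 23 - 13 = 10)
T = -1692 (T = -1650 - 42 = -1692)
(-51*p + 15) - T = (-51*10 + 15) - 1*(-1692) = (-510 + 15) + 1692 = -495 + 1692 = 1197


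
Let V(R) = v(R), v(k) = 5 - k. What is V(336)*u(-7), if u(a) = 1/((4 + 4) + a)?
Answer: -331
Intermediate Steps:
u(a) = 1/(8 + a)
V(R) = 5 - R
V(336)*u(-7) = (5 - 1*336)/(8 - 7) = (5 - 336)/1 = -331*1 = -331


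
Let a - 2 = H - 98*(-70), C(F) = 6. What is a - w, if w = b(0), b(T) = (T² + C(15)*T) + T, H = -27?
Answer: 6835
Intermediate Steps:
b(T) = T² + 7*T (b(T) = (T² + 6*T) + T = T² + 7*T)
a = 6835 (a = 2 + (-27 - 98*(-70)) = 2 + (-27 + 6860) = 2 + 6833 = 6835)
w = 0 (w = 0*(7 + 0) = 0*7 = 0)
a - w = 6835 - 1*0 = 6835 + 0 = 6835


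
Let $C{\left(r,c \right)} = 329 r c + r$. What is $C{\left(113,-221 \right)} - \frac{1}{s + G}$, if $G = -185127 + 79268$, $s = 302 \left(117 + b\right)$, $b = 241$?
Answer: $- \frac{18543521029}{2257} \approx -8.216 \cdot 10^{6}$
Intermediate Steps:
$s = 108116$ ($s = 302 \left(117 + 241\right) = 302 \cdot 358 = 108116$)
$C{\left(r,c \right)} = r + 329 c r$ ($C{\left(r,c \right)} = 329 c r + r = r + 329 c r$)
$G = -105859$
$C{\left(113,-221 \right)} - \frac{1}{s + G} = 113 \left(1 + 329 \left(-221\right)\right) - \frac{1}{108116 - 105859} = 113 \left(1 - 72709\right) - \frac{1}{2257} = 113 \left(-72708\right) - \frac{1}{2257} = -8216004 - \frac{1}{2257} = - \frac{18543521029}{2257}$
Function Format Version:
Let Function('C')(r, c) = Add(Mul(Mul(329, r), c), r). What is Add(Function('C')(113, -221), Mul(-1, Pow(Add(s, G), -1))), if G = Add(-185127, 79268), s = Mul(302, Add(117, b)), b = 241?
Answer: Rational(-18543521029, 2257) ≈ -8.2160e+6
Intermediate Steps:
s = 108116 (s = Mul(302, Add(117, 241)) = Mul(302, 358) = 108116)
Function('C')(r, c) = Add(r, Mul(329, c, r)) (Function('C')(r, c) = Add(Mul(329, c, r), r) = Add(r, Mul(329, c, r)))
G = -105859
Add(Function('C')(113, -221), Mul(-1, Pow(Add(s, G), -1))) = Add(Mul(113, Add(1, Mul(329, -221))), Mul(-1, Pow(Add(108116, -105859), -1))) = Add(Mul(113, Add(1, -72709)), Mul(-1, Pow(2257, -1))) = Add(Mul(113, -72708), Mul(-1, Rational(1, 2257))) = Add(-8216004, Rational(-1, 2257)) = Rational(-18543521029, 2257)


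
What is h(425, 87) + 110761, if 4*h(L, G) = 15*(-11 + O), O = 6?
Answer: 442969/4 ≈ 1.1074e+5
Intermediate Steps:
h(L, G) = -75/4 (h(L, G) = (15*(-11 + 6))/4 = (15*(-5))/4 = (¼)*(-75) = -75/4)
h(425, 87) + 110761 = -75/4 + 110761 = 442969/4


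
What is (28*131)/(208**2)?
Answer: 917/10816 ≈ 0.084782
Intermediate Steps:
(28*131)/(208**2) = 3668/43264 = 3668*(1/43264) = 917/10816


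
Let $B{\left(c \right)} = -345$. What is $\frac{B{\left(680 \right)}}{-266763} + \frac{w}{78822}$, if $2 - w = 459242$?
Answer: $- \frac{6804502585}{1168155177} \approx -5.825$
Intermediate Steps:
$w = -459240$ ($w = 2 - 459242 = -459240$)
$\frac{B{\left(680 \right)}}{-266763} + \frac{w}{78822} = - \frac{345}{-266763} - \frac{459240}{78822} = \left(-345\right) \left(- \frac{1}{266763}\right) - \frac{76540}{13137} = \frac{115}{88921} - \frac{76540}{13137} = - \frac{6804502585}{1168155177}$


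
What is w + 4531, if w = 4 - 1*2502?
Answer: 2033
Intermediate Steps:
w = -2498 (w = 4 - 2502 = -2498)
w + 4531 = -2498 + 4531 = 2033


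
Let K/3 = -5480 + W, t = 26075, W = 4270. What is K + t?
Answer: 22445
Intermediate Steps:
K = -3630 (K = 3*(-5480 + 4270) = 3*(-1210) = -3630)
K + t = -3630 + 26075 = 22445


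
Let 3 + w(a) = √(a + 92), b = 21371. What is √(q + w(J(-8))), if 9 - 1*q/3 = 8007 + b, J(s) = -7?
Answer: √(-88110 + √85) ≈ 296.82*I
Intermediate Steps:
w(a) = -3 + √(92 + a) (w(a) = -3 + √(a + 92) = -3 + √(92 + a))
q = -88107 (q = 27 - 3*(8007 + 21371) = 27 - 3*29378 = 27 - 88134 = -88107)
√(q + w(J(-8))) = √(-88107 + (-3 + √(92 - 7))) = √(-88107 + (-3 + √85)) = √(-88110 + √85)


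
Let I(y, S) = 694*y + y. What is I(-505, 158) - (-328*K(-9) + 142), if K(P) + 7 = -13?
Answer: -357677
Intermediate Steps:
I(y, S) = 695*y
K(P) = -20 (K(P) = -7 - 13 = -20)
I(-505, 158) - (-328*K(-9) + 142) = 695*(-505) - (-328*(-20) + 142) = -350975 - (6560 + 142) = -350975 - 1*6702 = -350975 - 6702 = -357677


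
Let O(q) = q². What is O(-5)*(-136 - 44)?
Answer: -4500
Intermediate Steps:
O(-5)*(-136 - 44) = (-5)²*(-136 - 44) = 25*(-180) = -4500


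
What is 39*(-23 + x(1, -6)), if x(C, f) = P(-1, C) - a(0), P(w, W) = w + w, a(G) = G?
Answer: -975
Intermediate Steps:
P(w, W) = 2*w
x(C, f) = -2 (x(C, f) = 2*(-1) - 1*0 = -2 + 0 = -2)
39*(-23 + x(1, -6)) = 39*(-23 - 2) = 39*(-25) = -975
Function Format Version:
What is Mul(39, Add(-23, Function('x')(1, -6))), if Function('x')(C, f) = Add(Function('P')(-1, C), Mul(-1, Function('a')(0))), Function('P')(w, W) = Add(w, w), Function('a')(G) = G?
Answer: -975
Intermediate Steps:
Function('P')(w, W) = Mul(2, w)
Function('x')(C, f) = -2 (Function('x')(C, f) = Add(Mul(2, -1), Mul(-1, 0)) = Add(-2, 0) = -2)
Mul(39, Add(-23, Function('x')(1, -6))) = Mul(39, Add(-23, -2)) = Mul(39, -25) = -975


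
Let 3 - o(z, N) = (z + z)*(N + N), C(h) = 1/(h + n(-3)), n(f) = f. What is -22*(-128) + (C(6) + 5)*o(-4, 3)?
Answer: 3088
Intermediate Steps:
C(h) = 1/(-3 + h) (C(h) = 1/(h - 3) = 1/(-3 + h))
o(z, N) = 3 - 4*N*z (o(z, N) = 3 - (z + z)*(N + N) = 3 - 2*z*2*N = 3 - 4*N*z)
-22*(-128) + (C(6) + 5)*o(-4, 3) = -22*(-128) + (1/(-3 + 6) + 5)*(3 - 4*3*(-4)) = 2816 + (1/3 + 5)*(3 + 48) = 2816 + (1/3 + 5)*51 = 2816 + (16/3)*51 = 2816 + 272 = 3088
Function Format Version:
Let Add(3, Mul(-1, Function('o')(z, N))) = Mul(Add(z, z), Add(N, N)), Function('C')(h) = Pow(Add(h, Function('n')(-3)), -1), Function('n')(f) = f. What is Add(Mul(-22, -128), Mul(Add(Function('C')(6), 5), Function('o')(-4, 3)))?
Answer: 3088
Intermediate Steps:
Function('C')(h) = Pow(Add(-3, h), -1) (Function('C')(h) = Pow(Add(h, -3), -1) = Pow(Add(-3, h), -1))
Function('o')(z, N) = Add(3, Mul(-4, N, z)) (Function('o')(z, N) = Add(3, Mul(-1, Mul(Add(z, z), Add(N, N)))) = Add(3, Mul(-1, Mul(Mul(2, z), Mul(2, N)))) = Add(3, Mul(-1, Mul(4, N, z))) = Add(3, Mul(-4, N, z)))
Add(Mul(-22, -128), Mul(Add(Function('C')(6), 5), Function('o')(-4, 3))) = Add(Mul(-22, -128), Mul(Add(Pow(Add(-3, 6), -1), 5), Add(3, Mul(-4, 3, -4)))) = Add(2816, Mul(Add(Pow(3, -1), 5), Add(3, 48))) = Add(2816, Mul(Add(Rational(1, 3), 5), 51)) = Add(2816, Mul(Rational(16, 3), 51)) = Add(2816, 272) = 3088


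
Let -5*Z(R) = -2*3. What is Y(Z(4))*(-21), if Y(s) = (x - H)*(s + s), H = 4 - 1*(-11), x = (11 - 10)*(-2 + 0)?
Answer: 4284/5 ≈ 856.80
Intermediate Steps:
x = -2 (x = 1*(-2) = -2)
H = 15 (H = 4 + 11 = 15)
Z(R) = 6/5 (Z(R) = -(-2)*3/5 = -⅕*(-6) = 6/5)
Y(s) = -34*s (Y(s) = (-2 - 1*15)*(s + s) = (-2 - 15)*(2*s) = -34*s)
Y(Z(4))*(-21) = -34*6/5*(-21) = -204/5*(-21) = 4284/5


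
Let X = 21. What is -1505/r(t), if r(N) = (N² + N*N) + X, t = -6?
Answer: -1505/93 ≈ -16.183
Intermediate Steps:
r(N) = 21 + 2*N² (r(N) = (N² + N*N) + 21 = (N² + N²) + 21 = 2*N² + 21 = 21 + 2*N²)
-1505/r(t) = -1505/(21 + 2*(-6)²) = -1505/(21 + 2*36) = -1505/(21 + 72) = -1505/93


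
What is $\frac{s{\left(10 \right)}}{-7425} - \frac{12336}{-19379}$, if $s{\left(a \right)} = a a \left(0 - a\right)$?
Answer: $\frac{4438952}{5755563} \approx 0.77125$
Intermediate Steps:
$s{\left(a \right)} = - a^{3}$ ($s{\left(a \right)} = a^{2} \left(- a\right) = - a^{3}$)
$\frac{s{\left(10 \right)}}{-7425} - \frac{12336}{-19379} = \frac{\left(-1\right) 10^{3}}{-7425} - \frac{12336}{-19379} = \left(-1\right) 1000 \left(- \frac{1}{7425}\right) - - \frac{12336}{19379} = \left(-1000\right) \left(- \frac{1}{7425}\right) + \frac{12336}{19379} = \frac{40}{297} + \frac{12336}{19379} = \frac{4438952}{5755563}$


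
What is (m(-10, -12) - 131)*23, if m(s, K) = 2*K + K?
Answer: -3841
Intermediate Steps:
m(s, K) = 3*K
(m(-10, -12) - 131)*23 = (3*(-12) - 131)*23 = (-36 - 131)*23 = -167*23 = -3841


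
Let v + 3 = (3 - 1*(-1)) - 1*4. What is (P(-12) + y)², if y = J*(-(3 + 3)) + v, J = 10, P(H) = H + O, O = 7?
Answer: 4624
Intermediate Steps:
v = -3 (v = -3 + ((3 - 1*(-1)) - 1*4) = -3 + ((3 + 1) - 4) = -3 + (4 - 4) = -3 + 0 = -3)
P(H) = 7 + H (P(H) = H + 7 = 7 + H)
y = -63 (y = 10*(-(3 + 3)) - 3 = 10*(-1*6) - 3 = 10*(-6) - 3 = -60 - 3 = -63)
(P(-12) + y)² = ((7 - 12) - 63)² = (-5 - 63)² = (-68)² = 4624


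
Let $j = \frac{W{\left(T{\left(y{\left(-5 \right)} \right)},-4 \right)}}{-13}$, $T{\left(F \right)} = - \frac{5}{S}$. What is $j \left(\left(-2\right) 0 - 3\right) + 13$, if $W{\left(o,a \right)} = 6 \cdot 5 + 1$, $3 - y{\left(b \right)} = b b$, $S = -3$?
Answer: $\frac{262}{13} \approx 20.154$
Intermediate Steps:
$y{\left(b \right)} = 3 - b^{2}$ ($y{\left(b \right)} = 3 - b b = 3 - b^{2}$)
$T{\left(F \right)} = \frac{5}{3}$ ($T{\left(F \right)} = - \frac{5}{-3} = \left(-5\right) \left(- \frac{1}{3}\right) = \frac{5}{3}$)
$W{\left(o,a \right)} = 31$ ($W{\left(o,a \right)} = 30 + 1 = 31$)
$j = - \frac{31}{13}$ ($j = \frac{31}{-13} = 31 \left(- \frac{1}{13}\right) = - \frac{31}{13} \approx -2.3846$)
$j \left(\left(-2\right) 0 - 3\right) + 13 = - \frac{31 \left(\left(-2\right) 0 - 3\right)}{13} + 13 = - \frac{31 \left(0 - 3\right)}{13} + 13 = \left(- \frac{31}{13}\right) \left(-3\right) + 13 = \frac{93}{13} + 13 = \frac{262}{13}$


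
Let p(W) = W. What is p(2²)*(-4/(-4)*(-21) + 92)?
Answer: 284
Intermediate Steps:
p(2²)*(-4/(-4)*(-21) + 92) = 2²*(-4/(-4)*(-21) + 92) = 4*(-4*(-¼)*(-21) + 92) = 4*(1*(-21) + 92) = 4*(-21 + 92) = 4*71 = 284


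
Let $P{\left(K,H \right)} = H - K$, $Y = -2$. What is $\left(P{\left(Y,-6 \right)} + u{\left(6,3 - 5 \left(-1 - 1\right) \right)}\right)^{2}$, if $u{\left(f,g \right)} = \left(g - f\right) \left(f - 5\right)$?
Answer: $9$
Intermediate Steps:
$u{\left(f,g \right)} = \left(-5 + f\right) \left(g - f\right)$ ($u{\left(f,g \right)} = \left(g - f\right) \left(-5 + f\right) = \left(-5 + f\right) \left(g - f\right)$)
$\left(P{\left(Y,-6 \right)} + u{\left(6,3 - 5 \left(-1 - 1\right) \right)}\right)^{2} = \left(\left(-6 - -2\right) + \left(- 6^{2} - 5 \left(3 - 5 \left(-1 - 1\right)\right) + 5 \cdot 6 + 6 \left(3 - 5 \left(-1 - 1\right)\right)\right)\right)^{2} = \left(\left(-6 + 2\right) + \left(\left(-1\right) 36 - 5 \left(3 - 5 \left(-1 + \left(-2 + 1\right)\right)\right) + 30 + 6 \left(3 - 5 \left(-1 + \left(-2 + 1\right)\right)\right)\right)\right)^{2} = \left(-4 + \left(-36 - 5 \left(3 - 5 \left(-1 - 1\right)\right) + 30 + 6 \left(3 - 5 \left(-1 - 1\right)\right)\right)\right)^{2} = \left(-4 + \left(-36 - 5 \left(3 - 5 \left(-2\right)\right) + 30 + 6 \left(3 - 5 \left(-2\right)\right)\right)\right)^{2} = \left(-4 + \left(-36 - 5 \left(3 - -10\right) + 30 + 6 \left(3 - -10\right)\right)\right)^{2} = \left(-4 + \left(-36 - 5 \left(3 + 10\right) + 30 + 6 \left(3 + 10\right)\right)\right)^{2} = \left(-4 + \left(-36 - 65 + 30 + 6 \cdot 13\right)\right)^{2} = \left(-4 + \left(-36 - 65 + 30 + 78\right)\right)^{2} = \left(-4 + 7\right)^{2} = 3^{2} = 9$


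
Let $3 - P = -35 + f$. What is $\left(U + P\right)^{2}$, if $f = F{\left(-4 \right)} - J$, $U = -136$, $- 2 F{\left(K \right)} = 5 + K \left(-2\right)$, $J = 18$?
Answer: $\frac{21609}{4} \approx 5402.3$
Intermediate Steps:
$F{\left(K \right)} = - \frac{5}{2} + K$ ($F{\left(K \right)} = - \frac{5 + K \left(-2\right)}{2} = - \frac{5 - 2 K}{2} = - \frac{5}{2} + K$)
$f = - \frac{49}{2}$ ($f = \left(- \frac{5}{2} - 4\right) - 18 = - \frac{13}{2} - 18 = - \frac{49}{2} \approx -24.5$)
$P = \frac{125}{2}$ ($P = 3 - \left(-35 - \frac{49}{2}\right) = 3 - - \frac{119}{2} = 3 + \frac{119}{2} = \frac{125}{2} \approx 62.5$)
$\left(U + P\right)^{2} = \left(-136 + \frac{125}{2}\right)^{2} = \left(- \frac{147}{2}\right)^{2} = \frac{21609}{4}$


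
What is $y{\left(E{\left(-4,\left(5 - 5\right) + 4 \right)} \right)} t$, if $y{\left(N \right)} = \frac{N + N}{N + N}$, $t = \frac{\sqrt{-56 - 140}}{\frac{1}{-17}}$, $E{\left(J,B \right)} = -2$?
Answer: $- 238 i \approx - 238.0 i$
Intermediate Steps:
$t = - 238 i$ ($t = \frac{\sqrt{-196}}{- \frac{1}{17}} = 14 i \left(-17\right) = - 238 i \approx - 238.0 i$)
$y{\left(N \right)} = 1$ ($y{\left(N \right)} = \frac{2 N}{2 N} = 2 N \frac{1}{2 N} = 1$)
$y{\left(E{\left(-4,\left(5 - 5\right) + 4 \right)} \right)} t = 1 \left(- 238 i\right) = - 238 i$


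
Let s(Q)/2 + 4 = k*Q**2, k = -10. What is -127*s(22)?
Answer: 1230376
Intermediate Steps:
s(Q) = -8 - 20*Q**2 (s(Q) = -8 + 2*(-10*Q**2) = -8 - 20*Q**2)
-127*s(22) = -127*(-8 - 20*22**2) = -127*(-8 - 20*484) = -127*(-8 - 9680) = -127*(-9688) = 1230376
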